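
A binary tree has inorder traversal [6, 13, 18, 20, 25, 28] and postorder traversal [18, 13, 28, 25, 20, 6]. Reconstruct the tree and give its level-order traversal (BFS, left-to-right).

Inorder:   [6, 13, 18, 20, 25, 28]
Postorder: [18, 13, 28, 25, 20, 6]
Algorithm: postorder visits root last, so walk postorder right-to-left;
each value is the root of the current inorder slice — split it at that
value, recurse on the right subtree first, then the left.
Recursive splits:
  root=6; inorder splits into left=[], right=[13, 18, 20, 25, 28]
  root=20; inorder splits into left=[13, 18], right=[25, 28]
  root=25; inorder splits into left=[], right=[28]
  root=28; inorder splits into left=[], right=[]
  root=13; inorder splits into left=[], right=[18]
  root=18; inorder splits into left=[], right=[]
Reconstructed level-order: [6, 20, 13, 25, 18, 28]


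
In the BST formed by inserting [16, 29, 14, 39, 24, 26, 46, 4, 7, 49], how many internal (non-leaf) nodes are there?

Tree built from: [16, 29, 14, 39, 24, 26, 46, 4, 7, 49]
Tree (level-order array): [16, 14, 29, 4, None, 24, 39, None, 7, None, 26, None, 46, None, None, None, None, None, 49]
Rule: An internal node has at least one child.
Per-node child counts:
  node 16: 2 child(ren)
  node 14: 1 child(ren)
  node 4: 1 child(ren)
  node 7: 0 child(ren)
  node 29: 2 child(ren)
  node 24: 1 child(ren)
  node 26: 0 child(ren)
  node 39: 1 child(ren)
  node 46: 1 child(ren)
  node 49: 0 child(ren)
Matching nodes: [16, 14, 4, 29, 24, 39, 46]
Count of internal (non-leaf) nodes: 7


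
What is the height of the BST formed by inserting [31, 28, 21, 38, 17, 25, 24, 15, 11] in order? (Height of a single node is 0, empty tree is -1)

Insertion order: [31, 28, 21, 38, 17, 25, 24, 15, 11]
Tree (level-order array): [31, 28, 38, 21, None, None, None, 17, 25, 15, None, 24, None, 11]
Compute height bottom-up (empty subtree = -1):
  height(11) = 1 + max(-1, -1) = 0
  height(15) = 1 + max(0, -1) = 1
  height(17) = 1 + max(1, -1) = 2
  height(24) = 1 + max(-1, -1) = 0
  height(25) = 1 + max(0, -1) = 1
  height(21) = 1 + max(2, 1) = 3
  height(28) = 1 + max(3, -1) = 4
  height(38) = 1 + max(-1, -1) = 0
  height(31) = 1 + max(4, 0) = 5
Height = 5


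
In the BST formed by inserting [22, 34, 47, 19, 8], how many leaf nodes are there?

Tree built from: [22, 34, 47, 19, 8]
Tree (level-order array): [22, 19, 34, 8, None, None, 47]
Rule: A leaf has 0 children.
Per-node child counts:
  node 22: 2 child(ren)
  node 19: 1 child(ren)
  node 8: 0 child(ren)
  node 34: 1 child(ren)
  node 47: 0 child(ren)
Matching nodes: [8, 47]
Count of leaf nodes: 2


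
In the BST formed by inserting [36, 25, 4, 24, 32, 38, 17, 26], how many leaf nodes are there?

Tree built from: [36, 25, 4, 24, 32, 38, 17, 26]
Tree (level-order array): [36, 25, 38, 4, 32, None, None, None, 24, 26, None, 17]
Rule: A leaf has 0 children.
Per-node child counts:
  node 36: 2 child(ren)
  node 25: 2 child(ren)
  node 4: 1 child(ren)
  node 24: 1 child(ren)
  node 17: 0 child(ren)
  node 32: 1 child(ren)
  node 26: 0 child(ren)
  node 38: 0 child(ren)
Matching nodes: [17, 26, 38]
Count of leaf nodes: 3


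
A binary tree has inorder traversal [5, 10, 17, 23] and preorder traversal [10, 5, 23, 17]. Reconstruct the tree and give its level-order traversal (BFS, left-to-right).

Inorder:  [5, 10, 17, 23]
Preorder: [10, 5, 23, 17]
Algorithm: preorder visits root first, so consume preorder in order;
for each root, split the current inorder slice at that value into
left-subtree inorder and right-subtree inorder, then recurse.
Recursive splits:
  root=10; inorder splits into left=[5], right=[17, 23]
  root=5; inorder splits into left=[], right=[]
  root=23; inorder splits into left=[17], right=[]
  root=17; inorder splits into left=[], right=[]
Reconstructed level-order: [10, 5, 23, 17]


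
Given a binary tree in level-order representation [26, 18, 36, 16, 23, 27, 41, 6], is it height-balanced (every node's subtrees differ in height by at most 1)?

Tree (level-order array): [26, 18, 36, 16, 23, 27, 41, 6]
Definition: a tree is height-balanced if, at every node, |h(left) - h(right)| <= 1 (empty subtree has height -1).
Bottom-up per-node check:
  node 6: h_left=-1, h_right=-1, diff=0 [OK], height=0
  node 16: h_left=0, h_right=-1, diff=1 [OK], height=1
  node 23: h_left=-1, h_right=-1, diff=0 [OK], height=0
  node 18: h_left=1, h_right=0, diff=1 [OK], height=2
  node 27: h_left=-1, h_right=-1, diff=0 [OK], height=0
  node 41: h_left=-1, h_right=-1, diff=0 [OK], height=0
  node 36: h_left=0, h_right=0, diff=0 [OK], height=1
  node 26: h_left=2, h_right=1, diff=1 [OK], height=3
All nodes satisfy the balance condition.
Result: Balanced


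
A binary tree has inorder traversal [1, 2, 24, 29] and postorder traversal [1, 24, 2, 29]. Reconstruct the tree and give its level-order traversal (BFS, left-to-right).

Inorder:   [1, 2, 24, 29]
Postorder: [1, 24, 2, 29]
Algorithm: postorder visits root last, so walk postorder right-to-left;
each value is the root of the current inorder slice — split it at that
value, recurse on the right subtree first, then the left.
Recursive splits:
  root=29; inorder splits into left=[1, 2, 24], right=[]
  root=2; inorder splits into left=[1], right=[24]
  root=24; inorder splits into left=[], right=[]
  root=1; inorder splits into left=[], right=[]
Reconstructed level-order: [29, 2, 1, 24]


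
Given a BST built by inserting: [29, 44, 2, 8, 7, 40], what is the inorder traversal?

Tree insertion order: [29, 44, 2, 8, 7, 40]
Tree (level-order array): [29, 2, 44, None, 8, 40, None, 7]
Inorder traversal: [2, 7, 8, 29, 40, 44]


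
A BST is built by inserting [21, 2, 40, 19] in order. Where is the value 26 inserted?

Starting tree (level order): [21, 2, 40, None, 19]
Insertion path: 21 -> 40
Result: insert 26 as left child of 40
Final tree (level order): [21, 2, 40, None, 19, 26]


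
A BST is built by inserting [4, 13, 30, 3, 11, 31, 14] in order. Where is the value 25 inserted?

Starting tree (level order): [4, 3, 13, None, None, 11, 30, None, None, 14, 31]
Insertion path: 4 -> 13 -> 30 -> 14
Result: insert 25 as right child of 14
Final tree (level order): [4, 3, 13, None, None, 11, 30, None, None, 14, 31, None, 25]


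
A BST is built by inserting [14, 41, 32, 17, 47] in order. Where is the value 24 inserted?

Starting tree (level order): [14, None, 41, 32, 47, 17]
Insertion path: 14 -> 41 -> 32 -> 17
Result: insert 24 as right child of 17
Final tree (level order): [14, None, 41, 32, 47, 17, None, None, None, None, 24]


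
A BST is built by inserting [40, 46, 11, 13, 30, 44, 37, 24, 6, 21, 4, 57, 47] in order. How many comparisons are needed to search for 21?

Search path for 21: 40 -> 11 -> 13 -> 30 -> 24 -> 21
Found: True
Comparisons: 6


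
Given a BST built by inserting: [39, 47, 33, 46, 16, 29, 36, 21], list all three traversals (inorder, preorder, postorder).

Tree insertion order: [39, 47, 33, 46, 16, 29, 36, 21]
Tree (level-order array): [39, 33, 47, 16, 36, 46, None, None, 29, None, None, None, None, 21]
Inorder (L, root, R): [16, 21, 29, 33, 36, 39, 46, 47]
Preorder (root, L, R): [39, 33, 16, 29, 21, 36, 47, 46]
Postorder (L, R, root): [21, 29, 16, 36, 33, 46, 47, 39]


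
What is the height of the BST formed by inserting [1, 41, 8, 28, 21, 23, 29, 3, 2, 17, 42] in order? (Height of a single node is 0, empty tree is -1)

Insertion order: [1, 41, 8, 28, 21, 23, 29, 3, 2, 17, 42]
Tree (level-order array): [1, None, 41, 8, 42, 3, 28, None, None, 2, None, 21, 29, None, None, 17, 23]
Compute height bottom-up (empty subtree = -1):
  height(2) = 1 + max(-1, -1) = 0
  height(3) = 1 + max(0, -1) = 1
  height(17) = 1 + max(-1, -1) = 0
  height(23) = 1 + max(-1, -1) = 0
  height(21) = 1 + max(0, 0) = 1
  height(29) = 1 + max(-1, -1) = 0
  height(28) = 1 + max(1, 0) = 2
  height(8) = 1 + max(1, 2) = 3
  height(42) = 1 + max(-1, -1) = 0
  height(41) = 1 + max(3, 0) = 4
  height(1) = 1 + max(-1, 4) = 5
Height = 5


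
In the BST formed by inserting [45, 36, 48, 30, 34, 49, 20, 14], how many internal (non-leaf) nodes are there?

Tree built from: [45, 36, 48, 30, 34, 49, 20, 14]
Tree (level-order array): [45, 36, 48, 30, None, None, 49, 20, 34, None, None, 14]
Rule: An internal node has at least one child.
Per-node child counts:
  node 45: 2 child(ren)
  node 36: 1 child(ren)
  node 30: 2 child(ren)
  node 20: 1 child(ren)
  node 14: 0 child(ren)
  node 34: 0 child(ren)
  node 48: 1 child(ren)
  node 49: 0 child(ren)
Matching nodes: [45, 36, 30, 20, 48]
Count of internal (non-leaf) nodes: 5


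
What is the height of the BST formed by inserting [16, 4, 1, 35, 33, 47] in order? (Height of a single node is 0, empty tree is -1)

Insertion order: [16, 4, 1, 35, 33, 47]
Tree (level-order array): [16, 4, 35, 1, None, 33, 47]
Compute height bottom-up (empty subtree = -1):
  height(1) = 1 + max(-1, -1) = 0
  height(4) = 1 + max(0, -1) = 1
  height(33) = 1 + max(-1, -1) = 0
  height(47) = 1 + max(-1, -1) = 0
  height(35) = 1 + max(0, 0) = 1
  height(16) = 1 + max(1, 1) = 2
Height = 2


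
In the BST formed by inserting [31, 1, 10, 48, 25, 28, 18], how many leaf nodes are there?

Tree built from: [31, 1, 10, 48, 25, 28, 18]
Tree (level-order array): [31, 1, 48, None, 10, None, None, None, 25, 18, 28]
Rule: A leaf has 0 children.
Per-node child counts:
  node 31: 2 child(ren)
  node 1: 1 child(ren)
  node 10: 1 child(ren)
  node 25: 2 child(ren)
  node 18: 0 child(ren)
  node 28: 0 child(ren)
  node 48: 0 child(ren)
Matching nodes: [18, 28, 48]
Count of leaf nodes: 3


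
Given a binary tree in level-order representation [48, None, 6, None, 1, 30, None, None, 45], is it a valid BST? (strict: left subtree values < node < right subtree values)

Level-order array: [48, None, 6, None, 1, 30, None, None, 45]
Validate using subtree bounds (lo, hi): at each node, require lo < value < hi,
then recurse left with hi=value and right with lo=value.
Preorder trace (stopping at first violation):
  at node 48 with bounds (-inf, +inf): OK
  at node 6 with bounds (48, +inf): VIOLATION
Node 6 violates its bound: not (48 < 6 < +inf).
Result: Not a valid BST


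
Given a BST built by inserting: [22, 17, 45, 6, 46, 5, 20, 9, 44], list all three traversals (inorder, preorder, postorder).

Tree insertion order: [22, 17, 45, 6, 46, 5, 20, 9, 44]
Tree (level-order array): [22, 17, 45, 6, 20, 44, 46, 5, 9]
Inorder (L, root, R): [5, 6, 9, 17, 20, 22, 44, 45, 46]
Preorder (root, L, R): [22, 17, 6, 5, 9, 20, 45, 44, 46]
Postorder (L, R, root): [5, 9, 6, 20, 17, 44, 46, 45, 22]


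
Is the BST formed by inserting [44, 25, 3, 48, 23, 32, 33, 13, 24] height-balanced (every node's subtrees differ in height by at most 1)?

Tree (level-order array): [44, 25, 48, 3, 32, None, None, None, 23, None, 33, 13, 24]
Definition: a tree is height-balanced if, at every node, |h(left) - h(right)| <= 1 (empty subtree has height -1).
Bottom-up per-node check:
  node 13: h_left=-1, h_right=-1, diff=0 [OK], height=0
  node 24: h_left=-1, h_right=-1, diff=0 [OK], height=0
  node 23: h_left=0, h_right=0, diff=0 [OK], height=1
  node 3: h_left=-1, h_right=1, diff=2 [FAIL (|-1-1|=2 > 1)], height=2
  node 33: h_left=-1, h_right=-1, diff=0 [OK], height=0
  node 32: h_left=-1, h_right=0, diff=1 [OK], height=1
  node 25: h_left=2, h_right=1, diff=1 [OK], height=3
  node 48: h_left=-1, h_right=-1, diff=0 [OK], height=0
  node 44: h_left=3, h_right=0, diff=3 [FAIL (|3-0|=3 > 1)], height=4
Node 3 violates the condition: |-1 - 1| = 2 > 1.
Result: Not balanced


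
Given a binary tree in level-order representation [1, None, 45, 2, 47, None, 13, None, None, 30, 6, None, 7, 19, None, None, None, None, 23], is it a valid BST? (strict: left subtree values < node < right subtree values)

Level-order array: [1, None, 45, 2, 47, None, 13, None, None, 30, 6, None, 7, 19, None, None, None, None, 23]
Validate using subtree bounds (lo, hi): at each node, require lo < value < hi,
then recurse left with hi=value and right with lo=value.
Preorder trace (stopping at first violation):
  at node 1 with bounds (-inf, +inf): OK
  at node 45 with bounds (1, +inf): OK
  at node 2 with bounds (1, 45): OK
  at node 13 with bounds (2, 45): OK
  at node 30 with bounds (2, 13): VIOLATION
Node 30 violates its bound: not (2 < 30 < 13).
Result: Not a valid BST


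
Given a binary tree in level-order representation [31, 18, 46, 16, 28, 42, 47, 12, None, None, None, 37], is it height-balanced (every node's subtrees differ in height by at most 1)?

Tree (level-order array): [31, 18, 46, 16, 28, 42, 47, 12, None, None, None, 37]
Definition: a tree is height-balanced if, at every node, |h(left) - h(right)| <= 1 (empty subtree has height -1).
Bottom-up per-node check:
  node 12: h_left=-1, h_right=-1, diff=0 [OK], height=0
  node 16: h_left=0, h_right=-1, diff=1 [OK], height=1
  node 28: h_left=-1, h_right=-1, diff=0 [OK], height=0
  node 18: h_left=1, h_right=0, diff=1 [OK], height=2
  node 37: h_left=-1, h_right=-1, diff=0 [OK], height=0
  node 42: h_left=0, h_right=-1, diff=1 [OK], height=1
  node 47: h_left=-1, h_right=-1, diff=0 [OK], height=0
  node 46: h_left=1, h_right=0, diff=1 [OK], height=2
  node 31: h_left=2, h_right=2, diff=0 [OK], height=3
All nodes satisfy the balance condition.
Result: Balanced


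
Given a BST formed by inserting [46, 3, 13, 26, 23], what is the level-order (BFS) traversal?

Tree insertion order: [46, 3, 13, 26, 23]
Tree (level-order array): [46, 3, None, None, 13, None, 26, 23]
BFS from the root, enqueuing left then right child of each popped node:
  queue [46] -> pop 46, enqueue [3], visited so far: [46]
  queue [3] -> pop 3, enqueue [13], visited so far: [46, 3]
  queue [13] -> pop 13, enqueue [26], visited so far: [46, 3, 13]
  queue [26] -> pop 26, enqueue [23], visited so far: [46, 3, 13, 26]
  queue [23] -> pop 23, enqueue [none], visited so far: [46, 3, 13, 26, 23]
Result: [46, 3, 13, 26, 23]


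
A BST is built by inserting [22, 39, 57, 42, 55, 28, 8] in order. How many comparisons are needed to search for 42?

Search path for 42: 22 -> 39 -> 57 -> 42
Found: True
Comparisons: 4


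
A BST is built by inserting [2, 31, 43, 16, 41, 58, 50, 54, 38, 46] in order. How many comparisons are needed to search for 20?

Search path for 20: 2 -> 31 -> 16
Found: False
Comparisons: 3


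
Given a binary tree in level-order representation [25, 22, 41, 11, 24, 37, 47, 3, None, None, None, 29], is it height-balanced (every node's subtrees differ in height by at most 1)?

Tree (level-order array): [25, 22, 41, 11, 24, 37, 47, 3, None, None, None, 29]
Definition: a tree is height-balanced if, at every node, |h(left) - h(right)| <= 1 (empty subtree has height -1).
Bottom-up per-node check:
  node 3: h_left=-1, h_right=-1, diff=0 [OK], height=0
  node 11: h_left=0, h_right=-1, diff=1 [OK], height=1
  node 24: h_left=-1, h_right=-1, diff=0 [OK], height=0
  node 22: h_left=1, h_right=0, diff=1 [OK], height=2
  node 29: h_left=-1, h_right=-1, diff=0 [OK], height=0
  node 37: h_left=0, h_right=-1, diff=1 [OK], height=1
  node 47: h_left=-1, h_right=-1, diff=0 [OK], height=0
  node 41: h_left=1, h_right=0, diff=1 [OK], height=2
  node 25: h_left=2, h_right=2, diff=0 [OK], height=3
All nodes satisfy the balance condition.
Result: Balanced


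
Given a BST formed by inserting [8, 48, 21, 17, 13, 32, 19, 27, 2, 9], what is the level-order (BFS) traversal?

Tree insertion order: [8, 48, 21, 17, 13, 32, 19, 27, 2, 9]
Tree (level-order array): [8, 2, 48, None, None, 21, None, 17, 32, 13, 19, 27, None, 9]
BFS from the root, enqueuing left then right child of each popped node:
  queue [8] -> pop 8, enqueue [2, 48], visited so far: [8]
  queue [2, 48] -> pop 2, enqueue [none], visited so far: [8, 2]
  queue [48] -> pop 48, enqueue [21], visited so far: [8, 2, 48]
  queue [21] -> pop 21, enqueue [17, 32], visited so far: [8, 2, 48, 21]
  queue [17, 32] -> pop 17, enqueue [13, 19], visited so far: [8, 2, 48, 21, 17]
  queue [32, 13, 19] -> pop 32, enqueue [27], visited so far: [8, 2, 48, 21, 17, 32]
  queue [13, 19, 27] -> pop 13, enqueue [9], visited so far: [8, 2, 48, 21, 17, 32, 13]
  queue [19, 27, 9] -> pop 19, enqueue [none], visited so far: [8, 2, 48, 21, 17, 32, 13, 19]
  queue [27, 9] -> pop 27, enqueue [none], visited so far: [8, 2, 48, 21, 17, 32, 13, 19, 27]
  queue [9] -> pop 9, enqueue [none], visited so far: [8, 2, 48, 21, 17, 32, 13, 19, 27, 9]
Result: [8, 2, 48, 21, 17, 32, 13, 19, 27, 9]


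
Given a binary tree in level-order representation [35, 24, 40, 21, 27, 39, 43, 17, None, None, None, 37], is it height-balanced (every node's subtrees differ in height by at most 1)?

Tree (level-order array): [35, 24, 40, 21, 27, 39, 43, 17, None, None, None, 37]
Definition: a tree is height-balanced if, at every node, |h(left) - h(right)| <= 1 (empty subtree has height -1).
Bottom-up per-node check:
  node 17: h_left=-1, h_right=-1, diff=0 [OK], height=0
  node 21: h_left=0, h_right=-1, diff=1 [OK], height=1
  node 27: h_left=-1, h_right=-1, diff=0 [OK], height=0
  node 24: h_left=1, h_right=0, diff=1 [OK], height=2
  node 37: h_left=-1, h_right=-1, diff=0 [OK], height=0
  node 39: h_left=0, h_right=-1, diff=1 [OK], height=1
  node 43: h_left=-1, h_right=-1, diff=0 [OK], height=0
  node 40: h_left=1, h_right=0, diff=1 [OK], height=2
  node 35: h_left=2, h_right=2, diff=0 [OK], height=3
All nodes satisfy the balance condition.
Result: Balanced


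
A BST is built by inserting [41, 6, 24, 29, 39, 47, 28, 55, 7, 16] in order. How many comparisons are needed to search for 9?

Search path for 9: 41 -> 6 -> 24 -> 7 -> 16
Found: False
Comparisons: 5


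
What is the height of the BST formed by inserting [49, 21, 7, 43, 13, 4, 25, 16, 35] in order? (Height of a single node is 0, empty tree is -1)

Insertion order: [49, 21, 7, 43, 13, 4, 25, 16, 35]
Tree (level-order array): [49, 21, None, 7, 43, 4, 13, 25, None, None, None, None, 16, None, 35]
Compute height bottom-up (empty subtree = -1):
  height(4) = 1 + max(-1, -1) = 0
  height(16) = 1 + max(-1, -1) = 0
  height(13) = 1 + max(-1, 0) = 1
  height(7) = 1 + max(0, 1) = 2
  height(35) = 1 + max(-1, -1) = 0
  height(25) = 1 + max(-1, 0) = 1
  height(43) = 1 + max(1, -1) = 2
  height(21) = 1 + max(2, 2) = 3
  height(49) = 1 + max(3, -1) = 4
Height = 4


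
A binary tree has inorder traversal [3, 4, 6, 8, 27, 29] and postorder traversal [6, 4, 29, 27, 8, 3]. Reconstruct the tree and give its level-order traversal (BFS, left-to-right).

Inorder:   [3, 4, 6, 8, 27, 29]
Postorder: [6, 4, 29, 27, 8, 3]
Algorithm: postorder visits root last, so walk postorder right-to-left;
each value is the root of the current inorder slice — split it at that
value, recurse on the right subtree first, then the left.
Recursive splits:
  root=3; inorder splits into left=[], right=[4, 6, 8, 27, 29]
  root=8; inorder splits into left=[4, 6], right=[27, 29]
  root=27; inorder splits into left=[], right=[29]
  root=29; inorder splits into left=[], right=[]
  root=4; inorder splits into left=[], right=[6]
  root=6; inorder splits into left=[], right=[]
Reconstructed level-order: [3, 8, 4, 27, 6, 29]


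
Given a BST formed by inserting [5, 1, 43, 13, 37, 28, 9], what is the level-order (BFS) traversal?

Tree insertion order: [5, 1, 43, 13, 37, 28, 9]
Tree (level-order array): [5, 1, 43, None, None, 13, None, 9, 37, None, None, 28]
BFS from the root, enqueuing left then right child of each popped node:
  queue [5] -> pop 5, enqueue [1, 43], visited so far: [5]
  queue [1, 43] -> pop 1, enqueue [none], visited so far: [5, 1]
  queue [43] -> pop 43, enqueue [13], visited so far: [5, 1, 43]
  queue [13] -> pop 13, enqueue [9, 37], visited so far: [5, 1, 43, 13]
  queue [9, 37] -> pop 9, enqueue [none], visited so far: [5, 1, 43, 13, 9]
  queue [37] -> pop 37, enqueue [28], visited so far: [5, 1, 43, 13, 9, 37]
  queue [28] -> pop 28, enqueue [none], visited so far: [5, 1, 43, 13, 9, 37, 28]
Result: [5, 1, 43, 13, 9, 37, 28]


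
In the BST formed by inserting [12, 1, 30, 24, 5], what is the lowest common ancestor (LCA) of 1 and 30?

Tree insertion order: [12, 1, 30, 24, 5]
Tree (level-order array): [12, 1, 30, None, 5, 24]
In a BST, the LCA of p=1, q=30 is the first node v on the
root-to-leaf path with p <= v <= q (go left if both < v, right if both > v).
Walk from root:
  at 12: 1 <= 12 <= 30, this is the LCA
LCA = 12


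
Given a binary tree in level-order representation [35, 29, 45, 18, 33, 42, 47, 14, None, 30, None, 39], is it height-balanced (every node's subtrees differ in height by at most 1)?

Tree (level-order array): [35, 29, 45, 18, 33, 42, 47, 14, None, 30, None, 39]
Definition: a tree is height-balanced if, at every node, |h(left) - h(right)| <= 1 (empty subtree has height -1).
Bottom-up per-node check:
  node 14: h_left=-1, h_right=-1, diff=0 [OK], height=0
  node 18: h_left=0, h_right=-1, diff=1 [OK], height=1
  node 30: h_left=-1, h_right=-1, diff=0 [OK], height=0
  node 33: h_left=0, h_right=-1, diff=1 [OK], height=1
  node 29: h_left=1, h_right=1, diff=0 [OK], height=2
  node 39: h_left=-1, h_right=-1, diff=0 [OK], height=0
  node 42: h_left=0, h_right=-1, diff=1 [OK], height=1
  node 47: h_left=-1, h_right=-1, diff=0 [OK], height=0
  node 45: h_left=1, h_right=0, diff=1 [OK], height=2
  node 35: h_left=2, h_right=2, diff=0 [OK], height=3
All nodes satisfy the balance condition.
Result: Balanced


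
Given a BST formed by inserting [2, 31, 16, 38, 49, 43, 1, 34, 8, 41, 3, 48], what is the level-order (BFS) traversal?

Tree insertion order: [2, 31, 16, 38, 49, 43, 1, 34, 8, 41, 3, 48]
Tree (level-order array): [2, 1, 31, None, None, 16, 38, 8, None, 34, 49, 3, None, None, None, 43, None, None, None, 41, 48]
BFS from the root, enqueuing left then right child of each popped node:
  queue [2] -> pop 2, enqueue [1, 31], visited so far: [2]
  queue [1, 31] -> pop 1, enqueue [none], visited so far: [2, 1]
  queue [31] -> pop 31, enqueue [16, 38], visited so far: [2, 1, 31]
  queue [16, 38] -> pop 16, enqueue [8], visited so far: [2, 1, 31, 16]
  queue [38, 8] -> pop 38, enqueue [34, 49], visited so far: [2, 1, 31, 16, 38]
  queue [8, 34, 49] -> pop 8, enqueue [3], visited so far: [2, 1, 31, 16, 38, 8]
  queue [34, 49, 3] -> pop 34, enqueue [none], visited so far: [2, 1, 31, 16, 38, 8, 34]
  queue [49, 3] -> pop 49, enqueue [43], visited so far: [2, 1, 31, 16, 38, 8, 34, 49]
  queue [3, 43] -> pop 3, enqueue [none], visited so far: [2, 1, 31, 16, 38, 8, 34, 49, 3]
  queue [43] -> pop 43, enqueue [41, 48], visited so far: [2, 1, 31, 16, 38, 8, 34, 49, 3, 43]
  queue [41, 48] -> pop 41, enqueue [none], visited so far: [2, 1, 31, 16, 38, 8, 34, 49, 3, 43, 41]
  queue [48] -> pop 48, enqueue [none], visited so far: [2, 1, 31, 16, 38, 8, 34, 49, 3, 43, 41, 48]
Result: [2, 1, 31, 16, 38, 8, 34, 49, 3, 43, 41, 48]


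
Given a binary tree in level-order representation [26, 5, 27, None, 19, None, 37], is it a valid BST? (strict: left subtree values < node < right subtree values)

Level-order array: [26, 5, 27, None, 19, None, 37]
Validate using subtree bounds (lo, hi): at each node, require lo < value < hi,
then recurse left with hi=value and right with lo=value.
Preorder trace (stopping at first violation):
  at node 26 with bounds (-inf, +inf): OK
  at node 5 with bounds (-inf, 26): OK
  at node 19 with bounds (5, 26): OK
  at node 27 with bounds (26, +inf): OK
  at node 37 with bounds (27, +inf): OK
No violation found at any node.
Result: Valid BST


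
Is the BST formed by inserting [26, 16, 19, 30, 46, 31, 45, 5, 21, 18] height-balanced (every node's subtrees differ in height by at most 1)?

Tree (level-order array): [26, 16, 30, 5, 19, None, 46, None, None, 18, 21, 31, None, None, None, None, None, None, 45]
Definition: a tree is height-balanced if, at every node, |h(left) - h(right)| <= 1 (empty subtree has height -1).
Bottom-up per-node check:
  node 5: h_left=-1, h_right=-1, diff=0 [OK], height=0
  node 18: h_left=-1, h_right=-1, diff=0 [OK], height=0
  node 21: h_left=-1, h_right=-1, diff=0 [OK], height=0
  node 19: h_left=0, h_right=0, diff=0 [OK], height=1
  node 16: h_left=0, h_right=1, diff=1 [OK], height=2
  node 45: h_left=-1, h_right=-1, diff=0 [OK], height=0
  node 31: h_left=-1, h_right=0, diff=1 [OK], height=1
  node 46: h_left=1, h_right=-1, diff=2 [FAIL (|1--1|=2 > 1)], height=2
  node 30: h_left=-1, h_right=2, diff=3 [FAIL (|-1-2|=3 > 1)], height=3
  node 26: h_left=2, h_right=3, diff=1 [OK], height=4
Node 46 violates the condition: |1 - -1| = 2 > 1.
Result: Not balanced


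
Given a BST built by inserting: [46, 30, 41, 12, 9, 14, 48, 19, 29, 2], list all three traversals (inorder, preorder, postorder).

Tree insertion order: [46, 30, 41, 12, 9, 14, 48, 19, 29, 2]
Tree (level-order array): [46, 30, 48, 12, 41, None, None, 9, 14, None, None, 2, None, None, 19, None, None, None, 29]
Inorder (L, root, R): [2, 9, 12, 14, 19, 29, 30, 41, 46, 48]
Preorder (root, L, R): [46, 30, 12, 9, 2, 14, 19, 29, 41, 48]
Postorder (L, R, root): [2, 9, 29, 19, 14, 12, 41, 30, 48, 46]


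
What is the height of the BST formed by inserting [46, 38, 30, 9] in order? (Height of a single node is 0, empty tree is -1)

Insertion order: [46, 38, 30, 9]
Tree (level-order array): [46, 38, None, 30, None, 9]
Compute height bottom-up (empty subtree = -1):
  height(9) = 1 + max(-1, -1) = 0
  height(30) = 1 + max(0, -1) = 1
  height(38) = 1 + max(1, -1) = 2
  height(46) = 1 + max(2, -1) = 3
Height = 3


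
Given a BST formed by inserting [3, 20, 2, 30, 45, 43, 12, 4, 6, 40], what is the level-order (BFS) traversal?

Tree insertion order: [3, 20, 2, 30, 45, 43, 12, 4, 6, 40]
Tree (level-order array): [3, 2, 20, None, None, 12, 30, 4, None, None, 45, None, 6, 43, None, None, None, 40]
BFS from the root, enqueuing left then right child of each popped node:
  queue [3] -> pop 3, enqueue [2, 20], visited so far: [3]
  queue [2, 20] -> pop 2, enqueue [none], visited so far: [3, 2]
  queue [20] -> pop 20, enqueue [12, 30], visited so far: [3, 2, 20]
  queue [12, 30] -> pop 12, enqueue [4], visited so far: [3, 2, 20, 12]
  queue [30, 4] -> pop 30, enqueue [45], visited so far: [3, 2, 20, 12, 30]
  queue [4, 45] -> pop 4, enqueue [6], visited so far: [3, 2, 20, 12, 30, 4]
  queue [45, 6] -> pop 45, enqueue [43], visited so far: [3, 2, 20, 12, 30, 4, 45]
  queue [6, 43] -> pop 6, enqueue [none], visited so far: [3, 2, 20, 12, 30, 4, 45, 6]
  queue [43] -> pop 43, enqueue [40], visited so far: [3, 2, 20, 12, 30, 4, 45, 6, 43]
  queue [40] -> pop 40, enqueue [none], visited so far: [3, 2, 20, 12, 30, 4, 45, 6, 43, 40]
Result: [3, 2, 20, 12, 30, 4, 45, 6, 43, 40]


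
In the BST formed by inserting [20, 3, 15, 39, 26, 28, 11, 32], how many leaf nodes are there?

Tree built from: [20, 3, 15, 39, 26, 28, 11, 32]
Tree (level-order array): [20, 3, 39, None, 15, 26, None, 11, None, None, 28, None, None, None, 32]
Rule: A leaf has 0 children.
Per-node child counts:
  node 20: 2 child(ren)
  node 3: 1 child(ren)
  node 15: 1 child(ren)
  node 11: 0 child(ren)
  node 39: 1 child(ren)
  node 26: 1 child(ren)
  node 28: 1 child(ren)
  node 32: 0 child(ren)
Matching nodes: [11, 32]
Count of leaf nodes: 2


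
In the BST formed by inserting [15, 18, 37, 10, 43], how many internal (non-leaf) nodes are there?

Tree built from: [15, 18, 37, 10, 43]
Tree (level-order array): [15, 10, 18, None, None, None, 37, None, 43]
Rule: An internal node has at least one child.
Per-node child counts:
  node 15: 2 child(ren)
  node 10: 0 child(ren)
  node 18: 1 child(ren)
  node 37: 1 child(ren)
  node 43: 0 child(ren)
Matching nodes: [15, 18, 37]
Count of internal (non-leaf) nodes: 3


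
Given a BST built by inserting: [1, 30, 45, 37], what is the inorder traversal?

Tree insertion order: [1, 30, 45, 37]
Tree (level-order array): [1, None, 30, None, 45, 37]
Inorder traversal: [1, 30, 37, 45]


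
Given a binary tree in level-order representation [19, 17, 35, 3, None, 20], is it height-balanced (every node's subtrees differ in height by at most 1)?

Tree (level-order array): [19, 17, 35, 3, None, 20]
Definition: a tree is height-balanced if, at every node, |h(left) - h(right)| <= 1 (empty subtree has height -1).
Bottom-up per-node check:
  node 3: h_left=-1, h_right=-1, diff=0 [OK], height=0
  node 17: h_left=0, h_right=-1, diff=1 [OK], height=1
  node 20: h_left=-1, h_right=-1, diff=0 [OK], height=0
  node 35: h_left=0, h_right=-1, diff=1 [OK], height=1
  node 19: h_left=1, h_right=1, diff=0 [OK], height=2
All nodes satisfy the balance condition.
Result: Balanced


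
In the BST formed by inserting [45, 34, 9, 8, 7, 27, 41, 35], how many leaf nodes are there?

Tree built from: [45, 34, 9, 8, 7, 27, 41, 35]
Tree (level-order array): [45, 34, None, 9, 41, 8, 27, 35, None, 7]
Rule: A leaf has 0 children.
Per-node child counts:
  node 45: 1 child(ren)
  node 34: 2 child(ren)
  node 9: 2 child(ren)
  node 8: 1 child(ren)
  node 7: 0 child(ren)
  node 27: 0 child(ren)
  node 41: 1 child(ren)
  node 35: 0 child(ren)
Matching nodes: [7, 27, 35]
Count of leaf nodes: 3


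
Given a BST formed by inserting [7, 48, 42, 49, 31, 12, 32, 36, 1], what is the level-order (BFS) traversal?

Tree insertion order: [7, 48, 42, 49, 31, 12, 32, 36, 1]
Tree (level-order array): [7, 1, 48, None, None, 42, 49, 31, None, None, None, 12, 32, None, None, None, 36]
BFS from the root, enqueuing left then right child of each popped node:
  queue [7] -> pop 7, enqueue [1, 48], visited so far: [7]
  queue [1, 48] -> pop 1, enqueue [none], visited so far: [7, 1]
  queue [48] -> pop 48, enqueue [42, 49], visited so far: [7, 1, 48]
  queue [42, 49] -> pop 42, enqueue [31], visited so far: [7, 1, 48, 42]
  queue [49, 31] -> pop 49, enqueue [none], visited so far: [7, 1, 48, 42, 49]
  queue [31] -> pop 31, enqueue [12, 32], visited so far: [7, 1, 48, 42, 49, 31]
  queue [12, 32] -> pop 12, enqueue [none], visited so far: [7, 1, 48, 42, 49, 31, 12]
  queue [32] -> pop 32, enqueue [36], visited so far: [7, 1, 48, 42, 49, 31, 12, 32]
  queue [36] -> pop 36, enqueue [none], visited so far: [7, 1, 48, 42, 49, 31, 12, 32, 36]
Result: [7, 1, 48, 42, 49, 31, 12, 32, 36]


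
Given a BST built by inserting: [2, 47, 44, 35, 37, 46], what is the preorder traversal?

Tree insertion order: [2, 47, 44, 35, 37, 46]
Tree (level-order array): [2, None, 47, 44, None, 35, 46, None, 37]
Preorder traversal: [2, 47, 44, 35, 37, 46]


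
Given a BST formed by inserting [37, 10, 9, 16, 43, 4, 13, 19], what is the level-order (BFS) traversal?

Tree insertion order: [37, 10, 9, 16, 43, 4, 13, 19]
Tree (level-order array): [37, 10, 43, 9, 16, None, None, 4, None, 13, 19]
BFS from the root, enqueuing left then right child of each popped node:
  queue [37] -> pop 37, enqueue [10, 43], visited so far: [37]
  queue [10, 43] -> pop 10, enqueue [9, 16], visited so far: [37, 10]
  queue [43, 9, 16] -> pop 43, enqueue [none], visited so far: [37, 10, 43]
  queue [9, 16] -> pop 9, enqueue [4], visited so far: [37, 10, 43, 9]
  queue [16, 4] -> pop 16, enqueue [13, 19], visited so far: [37, 10, 43, 9, 16]
  queue [4, 13, 19] -> pop 4, enqueue [none], visited so far: [37, 10, 43, 9, 16, 4]
  queue [13, 19] -> pop 13, enqueue [none], visited so far: [37, 10, 43, 9, 16, 4, 13]
  queue [19] -> pop 19, enqueue [none], visited so far: [37, 10, 43, 9, 16, 4, 13, 19]
Result: [37, 10, 43, 9, 16, 4, 13, 19]


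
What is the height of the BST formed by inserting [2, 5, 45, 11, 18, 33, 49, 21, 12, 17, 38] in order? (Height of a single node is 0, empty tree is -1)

Insertion order: [2, 5, 45, 11, 18, 33, 49, 21, 12, 17, 38]
Tree (level-order array): [2, None, 5, None, 45, 11, 49, None, 18, None, None, 12, 33, None, 17, 21, 38]
Compute height bottom-up (empty subtree = -1):
  height(17) = 1 + max(-1, -1) = 0
  height(12) = 1 + max(-1, 0) = 1
  height(21) = 1 + max(-1, -1) = 0
  height(38) = 1 + max(-1, -1) = 0
  height(33) = 1 + max(0, 0) = 1
  height(18) = 1 + max(1, 1) = 2
  height(11) = 1 + max(-1, 2) = 3
  height(49) = 1 + max(-1, -1) = 0
  height(45) = 1 + max(3, 0) = 4
  height(5) = 1 + max(-1, 4) = 5
  height(2) = 1 + max(-1, 5) = 6
Height = 6


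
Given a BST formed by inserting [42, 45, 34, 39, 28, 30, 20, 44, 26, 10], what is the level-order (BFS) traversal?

Tree insertion order: [42, 45, 34, 39, 28, 30, 20, 44, 26, 10]
Tree (level-order array): [42, 34, 45, 28, 39, 44, None, 20, 30, None, None, None, None, 10, 26]
BFS from the root, enqueuing left then right child of each popped node:
  queue [42] -> pop 42, enqueue [34, 45], visited so far: [42]
  queue [34, 45] -> pop 34, enqueue [28, 39], visited so far: [42, 34]
  queue [45, 28, 39] -> pop 45, enqueue [44], visited so far: [42, 34, 45]
  queue [28, 39, 44] -> pop 28, enqueue [20, 30], visited so far: [42, 34, 45, 28]
  queue [39, 44, 20, 30] -> pop 39, enqueue [none], visited so far: [42, 34, 45, 28, 39]
  queue [44, 20, 30] -> pop 44, enqueue [none], visited so far: [42, 34, 45, 28, 39, 44]
  queue [20, 30] -> pop 20, enqueue [10, 26], visited so far: [42, 34, 45, 28, 39, 44, 20]
  queue [30, 10, 26] -> pop 30, enqueue [none], visited so far: [42, 34, 45, 28, 39, 44, 20, 30]
  queue [10, 26] -> pop 10, enqueue [none], visited so far: [42, 34, 45, 28, 39, 44, 20, 30, 10]
  queue [26] -> pop 26, enqueue [none], visited so far: [42, 34, 45, 28, 39, 44, 20, 30, 10, 26]
Result: [42, 34, 45, 28, 39, 44, 20, 30, 10, 26]


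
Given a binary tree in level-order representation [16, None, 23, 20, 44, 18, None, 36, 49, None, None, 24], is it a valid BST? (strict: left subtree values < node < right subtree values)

Level-order array: [16, None, 23, 20, 44, 18, None, 36, 49, None, None, 24]
Validate using subtree bounds (lo, hi): at each node, require lo < value < hi,
then recurse left with hi=value and right with lo=value.
Preorder trace (stopping at first violation):
  at node 16 with bounds (-inf, +inf): OK
  at node 23 with bounds (16, +inf): OK
  at node 20 with bounds (16, 23): OK
  at node 18 with bounds (16, 20): OK
  at node 44 with bounds (23, +inf): OK
  at node 36 with bounds (23, 44): OK
  at node 24 with bounds (23, 36): OK
  at node 49 with bounds (44, +inf): OK
No violation found at any node.
Result: Valid BST


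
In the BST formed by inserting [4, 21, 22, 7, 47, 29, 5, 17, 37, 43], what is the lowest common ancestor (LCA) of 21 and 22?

Tree insertion order: [4, 21, 22, 7, 47, 29, 5, 17, 37, 43]
Tree (level-order array): [4, None, 21, 7, 22, 5, 17, None, 47, None, None, None, None, 29, None, None, 37, None, 43]
In a BST, the LCA of p=21, q=22 is the first node v on the
root-to-leaf path with p <= v <= q (go left if both < v, right if both > v).
Walk from root:
  at 4: both 21 and 22 > 4, go right
  at 21: 21 <= 21 <= 22, this is the LCA
LCA = 21


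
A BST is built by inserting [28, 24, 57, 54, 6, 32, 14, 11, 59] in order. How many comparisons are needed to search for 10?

Search path for 10: 28 -> 24 -> 6 -> 14 -> 11
Found: False
Comparisons: 5


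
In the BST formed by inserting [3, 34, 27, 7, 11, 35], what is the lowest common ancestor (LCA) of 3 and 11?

Tree insertion order: [3, 34, 27, 7, 11, 35]
Tree (level-order array): [3, None, 34, 27, 35, 7, None, None, None, None, 11]
In a BST, the LCA of p=3, q=11 is the first node v on the
root-to-leaf path with p <= v <= q (go left if both < v, right if both > v).
Walk from root:
  at 3: 3 <= 3 <= 11, this is the LCA
LCA = 3


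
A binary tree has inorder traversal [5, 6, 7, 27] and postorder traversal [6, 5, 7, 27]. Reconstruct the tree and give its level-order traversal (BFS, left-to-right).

Inorder:   [5, 6, 7, 27]
Postorder: [6, 5, 7, 27]
Algorithm: postorder visits root last, so walk postorder right-to-left;
each value is the root of the current inorder slice — split it at that
value, recurse on the right subtree first, then the left.
Recursive splits:
  root=27; inorder splits into left=[5, 6, 7], right=[]
  root=7; inorder splits into left=[5, 6], right=[]
  root=5; inorder splits into left=[], right=[6]
  root=6; inorder splits into left=[], right=[]
Reconstructed level-order: [27, 7, 5, 6]


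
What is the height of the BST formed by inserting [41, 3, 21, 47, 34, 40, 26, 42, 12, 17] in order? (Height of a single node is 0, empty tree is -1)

Insertion order: [41, 3, 21, 47, 34, 40, 26, 42, 12, 17]
Tree (level-order array): [41, 3, 47, None, 21, 42, None, 12, 34, None, None, None, 17, 26, 40]
Compute height bottom-up (empty subtree = -1):
  height(17) = 1 + max(-1, -1) = 0
  height(12) = 1 + max(-1, 0) = 1
  height(26) = 1 + max(-1, -1) = 0
  height(40) = 1 + max(-1, -1) = 0
  height(34) = 1 + max(0, 0) = 1
  height(21) = 1 + max(1, 1) = 2
  height(3) = 1 + max(-1, 2) = 3
  height(42) = 1 + max(-1, -1) = 0
  height(47) = 1 + max(0, -1) = 1
  height(41) = 1 + max(3, 1) = 4
Height = 4


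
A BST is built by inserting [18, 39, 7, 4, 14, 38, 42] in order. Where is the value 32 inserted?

Starting tree (level order): [18, 7, 39, 4, 14, 38, 42]
Insertion path: 18 -> 39 -> 38
Result: insert 32 as left child of 38
Final tree (level order): [18, 7, 39, 4, 14, 38, 42, None, None, None, None, 32]


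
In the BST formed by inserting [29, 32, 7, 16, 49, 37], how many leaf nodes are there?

Tree built from: [29, 32, 7, 16, 49, 37]
Tree (level-order array): [29, 7, 32, None, 16, None, 49, None, None, 37]
Rule: A leaf has 0 children.
Per-node child counts:
  node 29: 2 child(ren)
  node 7: 1 child(ren)
  node 16: 0 child(ren)
  node 32: 1 child(ren)
  node 49: 1 child(ren)
  node 37: 0 child(ren)
Matching nodes: [16, 37]
Count of leaf nodes: 2


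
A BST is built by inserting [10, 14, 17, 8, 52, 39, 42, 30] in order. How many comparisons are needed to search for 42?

Search path for 42: 10 -> 14 -> 17 -> 52 -> 39 -> 42
Found: True
Comparisons: 6


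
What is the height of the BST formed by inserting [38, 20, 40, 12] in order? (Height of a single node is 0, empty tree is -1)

Insertion order: [38, 20, 40, 12]
Tree (level-order array): [38, 20, 40, 12]
Compute height bottom-up (empty subtree = -1):
  height(12) = 1 + max(-1, -1) = 0
  height(20) = 1 + max(0, -1) = 1
  height(40) = 1 + max(-1, -1) = 0
  height(38) = 1 + max(1, 0) = 2
Height = 2


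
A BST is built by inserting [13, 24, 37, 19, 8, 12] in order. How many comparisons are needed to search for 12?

Search path for 12: 13 -> 8 -> 12
Found: True
Comparisons: 3


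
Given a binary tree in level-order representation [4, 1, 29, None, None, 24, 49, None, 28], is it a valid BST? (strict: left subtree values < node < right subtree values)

Level-order array: [4, 1, 29, None, None, 24, 49, None, 28]
Validate using subtree bounds (lo, hi): at each node, require lo < value < hi,
then recurse left with hi=value and right with lo=value.
Preorder trace (stopping at first violation):
  at node 4 with bounds (-inf, +inf): OK
  at node 1 with bounds (-inf, 4): OK
  at node 29 with bounds (4, +inf): OK
  at node 24 with bounds (4, 29): OK
  at node 28 with bounds (24, 29): OK
  at node 49 with bounds (29, +inf): OK
No violation found at any node.
Result: Valid BST


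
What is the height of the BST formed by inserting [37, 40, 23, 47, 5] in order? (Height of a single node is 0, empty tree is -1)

Insertion order: [37, 40, 23, 47, 5]
Tree (level-order array): [37, 23, 40, 5, None, None, 47]
Compute height bottom-up (empty subtree = -1):
  height(5) = 1 + max(-1, -1) = 0
  height(23) = 1 + max(0, -1) = 1
  height(47) = 1 + max(-1, -1) = 0
  height(40) = 1 + max(-1, 0) = 1
  height(37) = 1 + max(1, 1) = 2
Height = 2


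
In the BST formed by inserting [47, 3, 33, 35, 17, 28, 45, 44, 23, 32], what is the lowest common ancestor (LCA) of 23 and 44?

Tree insertion order: [47, 3, 33, 35, 17, 28, 45, 44, 23, 32]
Tree (level-order array): [47, 3, None, None, 33, 17, 35, None, 28, None, 45, 23, 32, 44]
In a BST, the LCA of p=23, q=44 is the first node v on the
root-to-leaf path with p <= v <= q (go left if both < v, right if both > v).
Walk from root:
  at 47: both 23 and 44 < 47, go left
  at 3: both 23 and 44 > 3, go right
  at 33: 23 <= 33 <= 44, this is the LCA
LCA = 33


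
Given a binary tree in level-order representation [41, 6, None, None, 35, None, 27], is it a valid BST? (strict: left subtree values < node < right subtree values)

Level-order array: [41, 6, None, None, 35, None, 27]
Validate using subtree bounds (lo, hi): at each node, require lo < value < hi,
then recurse left with hi=value and right with lo=value.
Preorder trace (stopping at first violation):
  at node 41 with bounds (-inf, +inf): OK
  at node 6 with bounds (-inf, 41): OK
  at node 35 with bounds (6, 41): OK
  at node 27 with bounds (35, 41): VIOLATION
Node 27 violates its bound: not (35 < 27 < 41).
Result: Not a valid BST
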